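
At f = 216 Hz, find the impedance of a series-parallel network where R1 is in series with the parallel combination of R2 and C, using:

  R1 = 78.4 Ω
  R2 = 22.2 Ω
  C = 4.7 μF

Step 1 — Angular frequency: ω = 2π·f = 2π·216 = 1357 rad/s.
Step 2 — Component impedances:
  R1: Z = R = 78.4 Ω
  R2: Z = R = 22.2 Ω
  C: Z = 1/(jωC) = -j/(ω·C) = 0 - j156.8 Ω
Step 3 — Parallel branch: R2 || C = 1/(1/R2 + 1/C) = 21.76 - j3.082 Ω.
Step 4 — Series with R1: Z_total = R1 + (R2 || C) = 100.2 - j3.082 Ω = 100.2∠-1.8° Ω.

Z = 100.2 - j3.082 Ω = 100.2∠-1.8° Ω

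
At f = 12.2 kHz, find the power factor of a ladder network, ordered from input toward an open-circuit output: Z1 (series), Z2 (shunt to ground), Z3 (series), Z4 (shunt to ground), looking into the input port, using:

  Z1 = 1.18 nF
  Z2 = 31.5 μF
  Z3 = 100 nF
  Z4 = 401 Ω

Step 1 — Angular frequency: ω = 2π·f = 2π·1.22e+04 = 7.665e+04 rad/s.
Step 2 — Component impedances:
  Z1: Z = 1/(jωC) = -j/(ω·C) = 0 - j1.106e+04 Ω
  Z2: Z = 1/(jωC) = -j/(ω·C) = 0 - j0.4141 Ω
  Z3: Z = 1/(jωC) = -j/(ω·C) = 0 - j130.5 Ω
  Z4: Z = R = 401 Ω
Step 3 — Ladder network (open output): work backward from the far end, alternating series and parallel combinations. Z_in = 0.0003865 - j1.106e+04 Ω = 1.106e+04∠-90.0° Ω.
Step 4 — Power factor: PF = cos(φ) = Re(Z)/|Z| = 0.00038655/11056 = 3.496e-08.
Step 5 — Type: Im(Z) = -1.106e+04 ⇒ leading (phase φ = -90.0°).

PF = 3.496e-08 (leading, φ = -90.0°)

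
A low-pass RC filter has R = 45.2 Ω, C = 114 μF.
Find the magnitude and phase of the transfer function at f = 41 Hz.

Step 1 — Angular frequency: ω = 2π·41 = 257.6 rad/s.
Step 2 — Transfer function: H(jω) = 1/(1 + jωRC).
Step 3 — Denominator: 1 + jωRC = 1 + j·257.6·45.2·0.000114 = 1 + j1.327.
Step 4 — H = 0.3621 - j0.4806.
Step 5 — Magnitude: |H| = 0.6017 (-4.4 dB); phase: φ = -53.0°.

|H| = 0.6017 (-4.4 dB), φ = -53.0°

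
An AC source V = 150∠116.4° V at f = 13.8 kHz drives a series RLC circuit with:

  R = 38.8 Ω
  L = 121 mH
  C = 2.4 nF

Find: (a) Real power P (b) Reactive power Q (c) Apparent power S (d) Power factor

Step 1 — Angular frequency: ω = 2π·f = 2π·1.38e+04 = 8.671e+04 rad/s.
Step 2 — Component impedances:
  R: Z = R = 38.8 Ω
  L: Z = jωL = j·8.671e+04·0.121 = 0 + j1.049e+04 Ω
  C: Z = 1/(jωC) = -j/(ω·C) = 0 - j4805 Ω
Step 3 — Series combination: Z_total = R + L + C = 38.8 + j5686 Ω = 5686∠89.6° Ω.
Step 4 — Source phasor: V = 150∠116.4° V = -66.7 + j134.4 V.
Step 5 — Current: I = V / Z = 0.02355 + j0.01189 A = 0.02638∠26.8° A.
Step 6 — Complex power: S = V·I* = 0.027 + j3.957 VA.
Step 7 — Real power: P = Re(S) = 0.027 W.
Step 8 — Reactive power: Q = Im(S) = 3.957 VAR.
Step 9 — Apparent power: |S| = 3.957 VA.
Step 10 — Power factor: PF = P/|S| = 0.006823 (lagging).

(a) P = 0.027 W  (b) Q = 3.957 VAR  (c) S = 3.957 VA  (d) PF = 0.006823 (lagging)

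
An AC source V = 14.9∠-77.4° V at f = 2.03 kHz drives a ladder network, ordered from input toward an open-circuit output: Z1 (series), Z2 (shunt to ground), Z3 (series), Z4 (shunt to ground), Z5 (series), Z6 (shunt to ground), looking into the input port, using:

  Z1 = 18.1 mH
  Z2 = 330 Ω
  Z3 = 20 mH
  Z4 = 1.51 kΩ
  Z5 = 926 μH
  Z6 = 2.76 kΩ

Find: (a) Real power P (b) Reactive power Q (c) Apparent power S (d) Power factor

Step 1 — Angular frequency: ω = 2π·f = 2π·2030 = 1.275e+04 rad/s.
Step 2 — Component impedances:
  Z1: Z = jωL = j·1.275e+04·0.0181 = 0 + j230.9 Ω
  Z2: Z = R = 330 Ω
  Z3: Z = jωL = j·1.275e+04·0.02 = 0 + j255.1 Ω
  Z4: Z = R = 1510 Ω
  Z5: Z = jωL = j·1.275e+04·0.000926 = 0 + j11.81 Ω
  Z6: Z = R = 2760 Ω
Step 3 — Ladder network (open output): work backward from the far end, alternating series and parallel combinations. Z_in = 249.7 + j246.6 Ω = 351∠44.6° Ω.
Step 4 — Source phasor: V = 14.9∠-77.4° V = 3.25 - j14.54 V.
Step 5 — Current: I = V / Z = -0.02252 - j0.03598 A = 0.04245∠-122.0° A.
Step 6 — Complex power: S = V·I* = 0.45 + j0.4445 VA.
Step 7 — Real power: P = Re(S) = 0.45 W.
Step 8 — Reactive power: Q = Im(S) = 0.4445 VAR.
Step 9 — Apparent power: |S| = 0.6325 VA.
Step 10 — Power factor: PF = P/|S| = 0.7115 (lagging).

(a) P = 0.45 W  (b) Q = 0.4445 VAR  (c) S = 0.6325 VA  (d) PF = 0.7115 (lagging)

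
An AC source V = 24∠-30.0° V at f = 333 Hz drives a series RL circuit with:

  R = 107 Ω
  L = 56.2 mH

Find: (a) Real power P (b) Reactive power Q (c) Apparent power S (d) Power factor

Step 1 — Angular frequency: ω = 2π·f = 2π·333 = 2092 rad/s.
Step 2 — Component impedances:
  R: Z = R = 107 Ω
  L: Z = jωL = j·2092·0.0562 = 0 + j117.6 Ω
Step 3 — Series combination: Z_total = R + L = 107 + j117.6 Ω = 159∠47.7° Ω.
Step 4 — Source phasor: V = 24∠-30.0° V = 20.78 - j12 V.
Step 5 — Current: I = V / Z = 0.03216 - j0.1475 A = 0.151∠-77.7° A.
Step 6 — Complex power: S = V·I* = 2.438 + j2.68 VA.
Step 7 — Real power: P = Re(S) = 2.438 W.
Step 8 — Reactive power: Q = Im(S) = 2.68 VAR.
Step 9 — Apparent power: |S| = 3.623 VA.
Step 10 — Power factor: PF = P/|S| = 0.673 (lagging).

(a) P = 2.438 W  (b) Q = 2.68 VAR  (c) S = 3.623 VA  (d) PF = 0.673 (lagging)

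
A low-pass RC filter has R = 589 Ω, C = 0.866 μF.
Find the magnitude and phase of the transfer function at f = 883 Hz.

Step 1 — Angular frequency: ω = 2π·883 = 5548 rad/s.
Step 2 — Transfer function: H(jω) = 1/(1 + jωRC).
Step 3 — Denominator: 1 + jωRC = 1 + j·5548·589·8.66e-07 = 1 + j2.83.
Step 4 — H = 0.111 - j0.3141.
Step 5 — Magnitude: |H| = 0.3332 (-9.5 dB); phase: φ = -70.5°.

|H| = 0.3332 (-9.5 dB), φ = -70.5°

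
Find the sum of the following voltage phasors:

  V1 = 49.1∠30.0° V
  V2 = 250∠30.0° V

Step 1 — Convert each phasor to rectangular form:
  V1 = 49.1·(cos(30.0°) + j·sin(30.0°)) = 42.52 + j24.55 V
  V2 = 250·(cos(30.0°) + j·sin(30.0°)) = 216.5 + j125 V
Step 2 — Sum components: V_total = 259 + j149.5 V.
Step 3 — Convert to polar: |V_total| = 299.1 V, ∠V_total = 30.0°.

V_total = 299.1∠30.0° V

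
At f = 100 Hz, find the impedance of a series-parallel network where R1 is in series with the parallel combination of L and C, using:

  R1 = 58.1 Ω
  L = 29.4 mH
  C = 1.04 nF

Step 1 — Angular frequency: ω = 2π·f = 2π·100 = 628.3 rad/s.
Step 2 — Component impedances:
  R1: Z = R = 58.1 Ω
  L: Z = jωL = j·628.3·0.0294 = 0 + j18.47 Ω
  C: Z = 1/(jωC) = -j/(ω·C) = 0 - j1.53e+06 Ω
Step 3 — Parallel branch: L || C = 1/(1/L + 1/C) = 0 + j18.47 Ω.
Step 4 — Series with R1: Z_total = R1 + (L || C) = 58.1 + j18.47 Ω = 60.97∠17.6° Ω.

Z = 58.1 + j18.47 Ω = 60.97∠17.6° Ω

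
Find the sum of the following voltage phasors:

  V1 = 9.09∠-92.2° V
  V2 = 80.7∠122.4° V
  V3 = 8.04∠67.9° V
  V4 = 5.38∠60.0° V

Step 1 — Convert each phasor to rectangular form:
  V1 = 9.09·(cos(-92.2°) + j·sin(-92.2°)) = -0.3489 - j9.083 V
  V2 = 80.7·(cos(122.4°) + j·sin(122.4°)) = -43.24 + j68.14 V
  V3 = 8.04·(cos(67.9°) + j·sin(67.9°)) = 3.025 + j7.449 V
  V4 = 5.38·(cos(60.0°) + j·sin(60.0°)) = 2.69 + j4.659 V
Step 2 — Sum components: V_total = -37.88 + j71.16 V.
Step 3 — Convert to polar: |V_total| = 80.61 V, ∠V_total = 118.0°.

V_total = 80.61∠118.0° V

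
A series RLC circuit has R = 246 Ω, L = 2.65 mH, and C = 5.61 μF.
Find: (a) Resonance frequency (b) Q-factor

Step 1 — Resonance condition Im(Z)=0 gives ω₀ = 1/√(LC).
Step 2 — ω₀ = 1/√(0.00265·5.61e-06) = 8202 rad/s.
Step 3 — f₀ = ω₀/(2π) = 1305 Hz.
Step 4 — Series Q: Q = ω₀L/R = 8202·0.00265/246 = 0.08835.

(a) f₀ = 1305 Hz  (b) Q = 0.08835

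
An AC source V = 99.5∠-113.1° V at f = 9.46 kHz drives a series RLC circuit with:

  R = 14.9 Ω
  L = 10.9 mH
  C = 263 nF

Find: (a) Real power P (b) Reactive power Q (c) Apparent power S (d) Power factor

Step 1 — Angular frequency: ω = 2π·f = 2π·9460 = 5.944e+04 rad/s.
Step 2 — Component impedances:
  R: Z = R = 14.9 Ω
  L: Z = jωL = j·5.944e+04·0.0109 = 0 + j647.9 Ω
  C: Z = 1/(jωC) = -j/(ω·C) = 0 - j63.97 Ω
Step 3 — Series combination: Z_total = R + L + C = 14.9 + j583.9 Ω = 584.1∠88.5° Ω.
Step 4 — Source phasor: V = 99.5∠-113.1° V = -39.04 - j91.52 V.
Step 5 — Current: I = V / Z = -0.1583 + j0.06281 A = 0.1703∠158.4° A.
Step 6 — Complex power: S = V·I* = 0.4324 + j16.94 VA.
Step 7 — Real power: P = Re(S) = 0.4324 W.
Step 8 — Reactive power: Q = Im(S) = 16.94 VAR.
Step 9 — Apparent power: |S| = 16.95 VA.
Step 10 — Power factor: PF = P/|S| = 0.02551 (lagging).

(a) P = 0.4324 W  (b) Q = 16.94 VAR  (c) S = 16.95 VA  (d) PF = 0.02551 (lagging)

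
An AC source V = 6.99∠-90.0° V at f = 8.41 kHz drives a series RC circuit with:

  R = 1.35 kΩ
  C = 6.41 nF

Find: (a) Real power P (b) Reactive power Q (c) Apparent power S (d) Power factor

Step 1 — Angular frequency: ω = 2π·f = 2π·8410 = 5.284e+04 rad/s.
Step 2 — Component impedances:
  R: Z = R = 1350 Ω
  C: Z = 1/(jωC) = -j/(ω·C) = 0 - j2952 Ω
Step 3 — Series combination: Z_total = R + C = 1350 - j2952 Ω = 3246∠-65.4° Ω.
Step 4 — Source phasor: V = 6.99∠-90.0° V = 0 - j6.99 V.
Step 5 — Current: I = V / Z = 0.001958 - j0.0008954 A = 0.002153∠-24.6° A.
Step 6 — Complex power: S = V·I* = 0.006259 - j0.01369 VA.
Step 7 — Real power: P = Re(S) = 0.006259 W.
Step 8 — Reactive power: Q = Im(S) = -0.01369 VAR.
Step 9 — Apparent power: |S| = 0.01505 VA.
Step 10 — Power factor: PF = P/|S| = 0.4159 (leading).

(a) P = 0.006259 W  (b) Q = -0.01369 VAR  (c) S = 0.01505 VA  (d) PF = 0.4159 (leading)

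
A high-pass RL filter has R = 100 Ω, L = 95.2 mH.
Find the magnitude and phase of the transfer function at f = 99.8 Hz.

Step 1 — Angular frequency: ω = 2π·99.8 = 627.1 rad/s.
Step 2 — Transfer function: H(jω) = jωL/(R + jωL).
Step 3 — Numerator jωL = j·59.7; denominator R + jωL = 100 + j59.7.
Step 4 — H = 0.2627 + j0.4401.
Step 5 — Magnitude: |H| = 0.5126 (-5.8 dB); phase: φ = 59.2°.

|H| = 0.5126 (-5.8 dB), φ = 59.2°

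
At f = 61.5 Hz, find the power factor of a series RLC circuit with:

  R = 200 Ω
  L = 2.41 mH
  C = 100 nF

Step 1 — Angular frequency: ω = 2π·f = 2π·61.5 = 386.4 rad/s.
Step 2 — Component impedances:
  R: Z = R = 200 Ω
  L: Z = jωL = j·386.4·0.00241 = 0 + j0.9313 Ω
  C: Z = 1/(jωC) = -j/(ω·C) = 0 - j2.588e+04 Ω
Step 3 — Series combination: Z_total = R + L + C = 200 - j2.588e+04 Ω = 2.588e+04∠-89.6° Ω.
Step 4 — Power factor: PF = cos(φ) = Re(Z)/|Z| = 200/2.588e+04 = 0.007728.
Step 5 — Type: Im(Z) = -2.588e+04 ⇒ leading (phase φ = -89.6°).

PF = 0.007728 (leading, φ = -89.6°)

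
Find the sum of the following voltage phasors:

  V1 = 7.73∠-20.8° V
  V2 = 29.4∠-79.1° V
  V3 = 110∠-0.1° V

Step 1 — Convert each phasor to rectangular form:
  V1 = 7.73·(cos(-20.8°) + j·sin(-20.8°)) = 7.226 - j2.745 V
  V2 = 29.4·(cos(-79.1°) + j·sin(-79.1°)) = 5.559 - j28.87 V
  V3 = 110·(cos(-0.1°) + j·sin(-0.1°)) = 110 - j0.192 V
Step 2 — Sum components: V_total = 122.8 - j31.81 V.
Step 3 — Convert to polar: |V_total| = 126.8 V, ∠V_total = -14.5°.

V_total = 126.8∠-14.5° V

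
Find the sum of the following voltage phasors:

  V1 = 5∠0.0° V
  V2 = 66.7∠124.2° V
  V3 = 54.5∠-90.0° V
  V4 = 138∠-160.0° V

Step 1 — Convert each phasor to rectangular form:
  V1 = 5·(cos(0.0°) + j·sin(0.0°)) = 5 V
  V2 = 66.7·(cos(124.2°) + j·sin(124.2°)) = -37.49 + j55.17 V
  V3 = 54.5·(cos(-90.0°) + j·sin(-90.0°)) = 0 - j54.5 V
  V4 = 138·(cos(-160.0°) + j·sin(-160.0°)) = -129.7 - j47.2 V
Step 2 — Sum components: V_total = -162.2 - j46.53 V.
Step 3 — Convert to polar: |V_total| = 168.7 V, ∠V_total = -164.0°.

V_total = 168.7∠-164.0° V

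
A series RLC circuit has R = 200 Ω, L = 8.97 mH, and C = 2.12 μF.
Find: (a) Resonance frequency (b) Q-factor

Step 1 — Resonance condition Im(Z)=0 gives ω₀ = 1/√(LC).
Step 2 — ω₀ = 1/√(0.00897·2.12e-06) = 7252 rad/s.
Step 3 — f₀ = ω₀/(2π) = 1154 Hz.
Step 4 — Series Q: Q = ω₀L/R = 7252·0.00897/200 = 0.3252.

(a) f₀ = 1154 Hz  (b) Q = 0.3252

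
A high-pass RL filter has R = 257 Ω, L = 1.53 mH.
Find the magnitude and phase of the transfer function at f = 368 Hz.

Step 1 — Angular frequency: ω = 2π·368 = 2312 rad/s.
Step 2 — Transfer function: H(jω) = jωL/(R + jωL).
Step 3 — Numerator jωL = j·3.538; denominator R + jωL = 257 + j3.538.
Step 4 — H = 0.0001894 + j0.01376.
Step 5 — Magnitude: |H| = 0.01376 (-37.2 dB); phase: φ = 89.2°.

|H| = 0.01376 (-37.2 dB), φ = 89.2°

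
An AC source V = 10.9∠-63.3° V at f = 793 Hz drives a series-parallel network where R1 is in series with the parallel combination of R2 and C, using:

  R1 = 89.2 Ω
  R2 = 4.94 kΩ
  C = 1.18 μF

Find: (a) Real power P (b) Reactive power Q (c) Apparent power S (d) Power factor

Step 1 — Angular frequency: ω = 2π·f = 2π·793 = 4983 rad/s.
Step 2 — Component impedances:
  R1: Z = R = 89.2 Ω
  R2: Z = R = 4940 Ω
  C: Z = 1/(jωC) = -j/(ω·C) = 0 - j170.1 Ω
Step 3 — Parallel branch: R2 || C = 1/(1/R2 + 1/C) = 5.849 - j169.9 Ω.
Step 4 — Series with R1: Z_total = R1 + (R2 || C) = 95.05 - j169.9 Ω = 194.7∠-60.8° Ω.
Step 5 — Source phasor: V = 10.9∠-63.3° V = 4.898 - j9.738 V.
Step 6 — Current: I = V / Z = 0.05594 - j0.002469 A = 0.05599∠-2.5° A.
Step 7 — Complex power: S = V·I* = 0.298 - j0.5326 VA.
Step 8 — Real power: P = Re(S) = 0.298 W.
Step 9 — Reactive power: Q = Im(S) = -0.5326 VAR.
Step 10 — Apparent power: |S| = 0.6103 VA.
Step 11 — Power factor: PF = P/|S| = 0.4883 (leading).

(a) P = 0.298 W  (b) Q = -0.5326 VAR  (c) S = 0.6103 VA  (d) PF = 0.4883 (leading)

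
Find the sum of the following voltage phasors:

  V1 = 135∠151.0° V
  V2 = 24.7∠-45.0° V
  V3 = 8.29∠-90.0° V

Step 1 — Convert each phasor to rectangular form:
  V1 = 135·(cos(151.0°) + j·sin(151.0°)) = -118.1 + j65.45 V
  V2 = 24.7·(cos(-45.0°) + j·sin(-45.0°)) = 17.47 - j17.47 V
  V3 = 8.29·(cos(-90.0°) + j·sin(-90.0°)) = 0 - j8.29 V
Step 2 — Sum components: V_total = -100.6 + j39.69 V.
Step 3 — Convert to polar: |V_total| = 108.2 V, ∠V_total = 158.5°.

V_total = 108.2∠158.5° V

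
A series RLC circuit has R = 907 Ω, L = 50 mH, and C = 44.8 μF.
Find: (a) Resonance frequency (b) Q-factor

Step 1 — Resonance condition Im(Z)=0 gives ω₀ = 1/√(LC).
Step 2 — ω₀ = 1/√(0.05·4.48e-05) = 668.2 rad/s.
Step 3 — f₀ = ω₀/(2π) = 106.3 Hz.
Step 4 — Series Q: Q = ω₀L/R = 668.2·0.05/907 = 0.03683.

(a) f₀ = 106.3 Hz  (b) Q = 0.03683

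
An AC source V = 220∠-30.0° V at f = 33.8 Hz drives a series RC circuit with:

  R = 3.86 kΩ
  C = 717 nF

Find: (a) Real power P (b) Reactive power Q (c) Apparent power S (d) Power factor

Step 1 — Angular frequency: ω = 2π·f = 2π·33.8 = 212.4 rad/s.
Step 2 — Component impedances:
  R: Z = R = 3860 Ω
  C: Z = 1/(jωC) = -j/(ω·C) = 0 - j6567 Ω
Step 3 — Series combination: Z_total = R + C = 3860 - j6567 Ω = 7618∠-59.6° Ω.
Step 4 — Source phasor: V = 220∠-30.0° V = 190.5 - j110 V.
Step 5 — Current: I = V / Z = 0.02512 + j0.01425 A = 0.02888∠29.6° A.
Step 6 — Complex power: S = V·I* = 3.22 - j5.478 VA.
Step 7 — Real power: P = Re(S) = 3.22 W.
Step 8 — Reactive power: Q = Im(S) = -5.478 VAR.
Step 9 — Apparent power: |S| = 6.354 VA.
Step 10 — Power factor: PF = P/|S| = 0.5067 (leading).

(a) P = 3.22 W  (b) Q = -5.478 VAR  (c) S = 6.354 VA  (d) PF = 0.5067 (leading)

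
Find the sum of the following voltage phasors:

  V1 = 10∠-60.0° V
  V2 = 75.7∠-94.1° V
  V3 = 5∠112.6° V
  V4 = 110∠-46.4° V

Step 1 — Convert each phasor to rectangular form:
  V1 = 10·(cos(-60.0°) + j·sin(-60.0°)) = 5 - j8.66 V
  V2 = 75.7·(cos(-94.1°) + j·sin(-94.1°)) = -5.412 - j75.51 V
  V3 = 5·(cos(112.6°) + j·sin(112.6°)) = -1.921 + j4.616 V
  V4 = 110·(cos(-46.4°) + j·sin(-46.4°)) = 75.86 - j79.66 V
Step 2 — Sum components: V_total = 73.52 - j159.2 V.
Step 3 — Convert to polar: |V_total| = 175.4 V, ∠V_total = -65.2°.

V_total = 175.4∠-65.2° V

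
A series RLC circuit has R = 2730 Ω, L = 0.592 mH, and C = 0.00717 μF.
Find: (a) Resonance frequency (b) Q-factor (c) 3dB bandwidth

Step 1 — Resonance: ω₀ = 1/√(LC) = 1/√(0.000592·7.17e-09) = 4.854e+05 rad/s.
Step 2 — f₀ = ω₀/(2π) = 7.725e+04 Hz.
Step 3 — Series Q: Q = ω₀L/R = 4.854e+05·0.000592/2730 = 0.1053.
Step 4 — Bandwidth: Δω = ω₀/Q = 4.611e+06 rad/s; BW = Δω/(2π) = 7.339e+05 Hz.

(a) f₀ = 7.725e+04 Hz  (b) Q = 0.1053  (c) BW = 7.339e+05 Hz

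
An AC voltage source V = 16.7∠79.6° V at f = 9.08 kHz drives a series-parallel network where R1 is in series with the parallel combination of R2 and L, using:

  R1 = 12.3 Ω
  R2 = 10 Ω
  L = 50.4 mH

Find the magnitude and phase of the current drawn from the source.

Step 1 — Angular frequency: ω = 2π·f = 2π·9080 = 5.705e+04 rad/s.
Step 2 — Component impedances:
  R1: Z = R = 12.3 Ω
  R2: Z = R = 10 Ω
  L: Z = jωL = j·5.705e+04·0.0504 = 0 + j2875 Ω
Step 3 — Parallel branch: R2 || L = 1/(1/R2 + 1/L) = 10 + j0.03478 Ω.
Step 4 — Series with R1: Z_total = R1 + (R2 || L) = 22.3 + j0.03478 Ω = 22.3∠0.1° Ω.
Step 5 — Source phasor: V = 16.7∠79.6° V = 3.015 + j16.43 V.
Step 6 — Ohm's law: I = V / Z_total = (3.015 + j16.43) / (22.3 + j0.03478) = 0.1363 + j0.7364 A.
Step 7 — Convert to polar: |I| = 0.7489 A, ∠I = 79.5°.

I = 0.7489∠79.5° A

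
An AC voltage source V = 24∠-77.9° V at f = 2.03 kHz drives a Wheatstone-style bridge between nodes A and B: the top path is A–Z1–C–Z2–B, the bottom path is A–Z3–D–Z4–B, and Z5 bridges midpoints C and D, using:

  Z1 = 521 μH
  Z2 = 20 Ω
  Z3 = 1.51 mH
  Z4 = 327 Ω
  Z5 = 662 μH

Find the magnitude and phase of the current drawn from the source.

Step 1 — Angular frequency: ω = 2π·f = 2π·2030 = 1.275e+04 rad/s.
Step 2 — Component impedances:
  Z1: Z = jωL = j·1.275e+04·0.000521 = 0 + j6.645 Ω
  Z2: Z = R = 20 Ω
  Z3: Z = jωL = j·1.275e+04·0.00151 = 0 + j19.26 Ω
  Z4: Z = R = 327 Ω
  Z5: Z = jωL = j·1.275e+04·0.000662 = 0 + j8.444 Ω
Step 3 — Bridge requires nodal analysis (the Z5 bridge couples midpoints C and D, so the two paths cannot be reduced to a simple series/parallel combination). Setting node B to ground and injecting 1 A at node A, the 3-node admittance system at A, C, D solves to V_A = Z_AB = 18.85 + j5.192 Ω = 19.55∠15.4° Ω.
Step 4 — Source phasor: V = 24∠-77.9° V = 5.031 - j23.47 V.
Step 5 — Ohm's law: I = V / Z_total = (5.031 - j23.47) / (18.85 + j5.192) = -0.07064 - j1.225 A.
Step 6 — Convert to polar: |I| = 1.227 A, ∠I = -93.3°.

I = 1.227∠-93.3° A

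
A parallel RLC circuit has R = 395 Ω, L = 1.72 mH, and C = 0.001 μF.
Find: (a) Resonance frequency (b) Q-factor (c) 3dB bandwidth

Step 1 — Resonance: ω₀ = 1/√(LC) = 1/√(0.00172·1e-09) = 7.625e+05 rad/s.
Step 2 — f₀ = ω₀/(2π) = 1.214e+05 Hz.
Step 3 — Parallel Q: Q = R/(ω₀L) = 395/(7.625e+05·0.00172) = 0.3012.
Step 4 — Bandwidth: Δω = ω₀/Q = 2.532e+06 rad/s; BW = Δω/(2π) = 4.029e+05 Hz.

(a) f₀ = 1.214e+05 Hz  (b) Q = 0.3012  (c) BW = 4.029e+05 Hz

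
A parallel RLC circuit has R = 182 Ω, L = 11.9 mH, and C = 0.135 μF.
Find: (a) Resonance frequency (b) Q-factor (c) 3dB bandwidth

Step 1 — Resonance: ω₀ = 1/√(LC) = 1/√(0.0119·1.35e-07) = 2.495e+04 rad/s.
Step 2 — f₀ = ω₀/(2π) = 3971 Hz.
Step 3 — Parallel Q: Q = R/(ω₀L) = 182/(2.495e+04·0.0119) = 0.613.
Step 4 — Bandwidth: Δω = ω₀/Q = 4.07e+04 rad/s; BW = Δω/(2π) = 6478 Hz.

(a) f₀ = 3971 Hz  (b) Q = 0.613  (c) BW = 6478 Hz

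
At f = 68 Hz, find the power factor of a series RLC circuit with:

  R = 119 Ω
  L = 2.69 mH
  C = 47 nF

Step 1 — Angular frequency: ω = 2π·f = 2π·68 = 427.3 rad/s.
Step 2 — Component impedances:
  R: Z = R = 119 Ω
  L: Z = jωL = j·427.3·0.00269 = 0 + j1.149 Ω
  C: Z = 1/(jωC) = -j/(ω·C) = 0 - j4.98e+04 Ω
Step 3 — Series combination: Z_total = R + L + C = 119 - j4.98e+04 Ω = 4.98e+04∠-89.9° Ω.
Step 4 — Power factor: PF = cos(φ) = Re(Z)/|Z| = 119/4.98e+04 = 0.00239.
Step 5 — Type: Im(Z) = -4.98e+04 ⇒ leading (phase φ = -89.9°).

PF = 0.00239 (leading, φ = -89.9°)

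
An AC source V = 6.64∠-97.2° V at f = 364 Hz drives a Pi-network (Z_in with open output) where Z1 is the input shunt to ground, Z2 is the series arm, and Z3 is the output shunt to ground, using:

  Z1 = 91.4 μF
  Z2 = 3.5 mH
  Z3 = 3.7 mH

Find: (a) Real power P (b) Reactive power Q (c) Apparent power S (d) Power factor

Step 1 — Angular frequency: ω = 2π·f = 2π·364 = 2287 rad/s.
Step 2 — Component impedances:
  Z1: Z = 1/(jωC) = -j/(ω·C) = 0 - j4.784 Ω
  Z2: Z = jωL = j·2287·0.0035 = 0 + j8.005 Ω
  Z3: Z = jωL = j·2287·0.0037 = 0 + j8.462 Ω
Step 3 — With open output, the series arm Z2 and the output shunt Z3 appear in series to ground: Z2 + Z3 = 0 + j16.47 Ω.
Step 4 — Parallel with input shunt Z1: Z_in = Z1 || (Z2 + Z3) = 0 - j6.743 Ω = 6.743∠-90.0° Ω.
Step 5 — Source phasor: V = 6.64∠-97.2° V = -0.8322 - j6.588 V.
Step 6 — Current: I = V / Z = 0.977 - j0.1234 A = 0.9848∠-7.2° A.
Step 7 — Complex power: S = V·I* = 0 - j6.539 VA.
Step 8 — Real power: P = Re(S) = 0 W.
Step 9 — Reactive power: Q = Im(S) = -6.539 VAR.
Step 10 — Apparent power: |S| = 6.539 VA.
Step 11 — Power factor: PF = P/|S| = 0 (leading).

(a) P = 0 W  (b) Q = -6.539 VAR  (c) S = 6.539 VA  (d) PF = 0 (leading)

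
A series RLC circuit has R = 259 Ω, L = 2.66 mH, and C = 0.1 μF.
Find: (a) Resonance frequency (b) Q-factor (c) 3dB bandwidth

Step 1 — Resonance: ω₀ = 1/√(LC) = 1/√(0.00266·1e-07) = 6.131e+04 rad/s.
Step 2 — f₀ = ω₀/(2π) = 9758 Hz.
Step 3 — Series Q: Q = ω₀L/R = 6.131e+04·0.00266/259 = 0.6297.
Step 4 — Bandwidth: Δω = ω₀/Q = 9.737e+04 rad/s; BW = Δω/(2π) = 1.55e+04 Hz.

(a) f₀ = 9758 Hz  (b) Q = 0.6297  (c) BW = 1.55e+04 Hz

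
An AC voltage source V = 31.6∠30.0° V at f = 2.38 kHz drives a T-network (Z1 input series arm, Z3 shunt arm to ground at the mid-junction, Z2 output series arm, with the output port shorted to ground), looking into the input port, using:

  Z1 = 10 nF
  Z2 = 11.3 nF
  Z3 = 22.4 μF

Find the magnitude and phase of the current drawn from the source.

Step 1 — Angular frequency: ω = 2π·f = 2π·2380 = 1.495e+04 rad/s.
Step 2 — Component impedances:
  Z1: Z = 1/(jωC) = -j/(ω·C) = 0 - j6687 Ω
  Z2: Z = 1/(jωC) = -j/(ω·C) = 0 - j5918 Ω
  Z3: Z = 1/(jωC) = -j/(ω·C) = 0 - j2.985 Ω
Step 3 — With the output port shorted to ground, the output series arm Z2 runs from the junction to ground; the shunt arm Z3 also runs from the junction to ground. They appear in parallel: Z3 || Z2 = 0 - j2.984 Ω.
Step 4 — Series with input arm Z1: Z_in = Z1 + (Z3 || Z2) = 0 - j6690 Ω = 6690∠-90.0° Ω.
Step 5 — Source phasor: V = 31.6∠30.0° V = 27.37 + j15.8 V.
Step 6 — Ohm's law: I = V / Z_total = (27.37 + j15.8) / (0 - j6690) = -0.002362 + j0.004091 A.
Step 7 — Convert to polar: |I| = 0.004723 A, ∠I = 120.0°.

I = 0.004723∠120.0° A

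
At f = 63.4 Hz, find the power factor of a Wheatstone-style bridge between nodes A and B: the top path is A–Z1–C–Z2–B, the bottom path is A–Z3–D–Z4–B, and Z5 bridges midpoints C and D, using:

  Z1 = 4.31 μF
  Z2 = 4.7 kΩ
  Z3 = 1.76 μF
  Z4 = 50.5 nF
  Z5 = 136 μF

Step 1 — Angular frequency: ω = 2π·f = 2π·63.4 = 398.4 rad/s.
Step 2 — Component impedances:
  Z1: Z = 1/(jωC) = -j/(ω·C) = 0 - j582.4 Ω
  Z2: Z = R = 4700 Ω
  Z3: Z = 1/(jωC) = -j/(ω·C) = 0 - j1426 Ω
  Z4: Z = 1/(jωC) = -j/(ω·C) = 0 - j4.971e+04 Ω
  Z5: Z = 1/(jωC) = -j/(ω·C) = 0 - j18.46 Ω
Step 3 — Bridge requires nodal analysis (the Z5 bridge couples midpoints C and D, so the two paths cannot be reduced to a simple series/parallel combination). Setting node B to ground and injecting 1 A at node A, the 3-node admittance system at A, C, D solves to V_A = Z_AB = 4657 - j855.3 Ω = 4735∠-10.4° Ω.
Step 4 — Power factor: PF = cos(φ) = Re(Z)/|Z| = 4657.39/4735.28 = 0.9836.
Step 5 — Type: Im(Z) = -855.3 ⇒ leading (phase φ = -10.4°).

PF = 0.9836 (leading, φ = -10.4°)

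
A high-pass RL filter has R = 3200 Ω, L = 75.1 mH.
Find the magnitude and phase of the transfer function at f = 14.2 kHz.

Step 1 — Angular frequency: ω = 2π·1.42e+04 = 8.922e+04 rad/s.
Step 2 — Transfer function: H(jω) = jωL/(R + jωL).
Step 3 — Numerator jωL = j·6701; denominator R + jωL = 3200 + j6701.
Step 4 — H = 0.8143 + j0.3889.
Step 5 — Magnitude: |H| = 0.9024 (-0.9 dB); phase: φ = 25.5°.

|H| = 0.9024 (-0.9 dB), φ = 25.5°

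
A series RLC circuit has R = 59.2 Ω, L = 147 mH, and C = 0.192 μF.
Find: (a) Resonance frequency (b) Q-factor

Step 1 — Resonance condition Im(Z)=0 gives ω₀ = 1/√(LC).
Step 2 — ω₀ = 1/√(0.147·1.92e-07) = 5952 rad/s.
Step 3 — f₀ = ω₀/(2π) = 947.4 Hz.
Step 4 — Series Q: Q = ω₀L/R = 5952·0.147/59.2 = 14.78.

(a) f₀ = 947.4 Hz  (b) Q = 14.78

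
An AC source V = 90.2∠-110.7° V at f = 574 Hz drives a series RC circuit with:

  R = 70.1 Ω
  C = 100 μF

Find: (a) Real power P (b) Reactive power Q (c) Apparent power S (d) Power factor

Step 1 — Angular frequency: ω = 2π·f = 2π·574 = 3607 rad/s.
Step 2 — Component impedances:
  R: Z = R = 70.1 Ω
  C: Z = 1/(jωC) = -j/(ω·C) = 0 - j2.773 Ω
Step 3 — Series combination: Z_total = R + C = 70.1 - j2.773 Ω = 70.15∠-2.3° Ω.
Step 4 — Source phasor: V = 90.2∠-110.7° V = -31.88 - j84.38 V.
Step 5 — Current: I = V / Z = -0.4066 - j1.22 A = 1.286∠-108.4° A.
Step 6 — Complex power: S = V·I* = 115.9 - j4.584 VA.
Step 7 — Real power: P = Re(S) = 115.9 W.
Step 8 — Reactive power: Q = Im(S) = -4.584 VAR.
Step 9 — Apparent power: |S| = 116 VA.
Step 10 — Power factor: PF = P/|S| = 0.9992 (leading).

(a) P = 115.9 W  (b) Q = -4.584 VAR  (c) S = 116 VA  (d) PF = 0.9992 (leading)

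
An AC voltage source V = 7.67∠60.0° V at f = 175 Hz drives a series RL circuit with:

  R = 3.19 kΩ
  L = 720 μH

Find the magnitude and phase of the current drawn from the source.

Step 1 — Angular frequency: ω = 2π·f = 2π·175 = 1100 rad/s.
Step 2 — Component impedances:
  R: Z = R = 3190 Ω
  L: Z = jωL = j·1100·0.00072 = 0 + j0.7917 Ω
Step 3 — Series combination: Z_total = R + L = 3190 + j0.7917 Ω = 3190∠0.0° Ω.
Step 4 — Source phasor: V = 7.67∠60.0° V = 3.835 + j6.642 V.
Step 5 — Ohm's law: I = V / Z_total = (3.835 + j6.642) / (3190 + j0.7917) = 0.001203 + j0.002082 A.
Step 6 — Convert to polar: |I| = 0.002404 A, ∠I = 60.0°.

I = 0.002404∠60.0° A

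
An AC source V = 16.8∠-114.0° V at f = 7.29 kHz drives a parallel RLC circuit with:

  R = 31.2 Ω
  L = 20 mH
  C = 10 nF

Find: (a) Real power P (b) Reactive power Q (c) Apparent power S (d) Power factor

Step 1 — Angular frequency: ω = 2π·f = 2π·7290 = 4.58e+04 rad/s.
Step 2 — Component impedances:
  R: Z = R = 31.2 Ω
  L: Z = jωL = j·4.58e+04·0.02 = 0 + j916.1 Ω
  C: Z = 1/(jωC) = -j/(ω·C) = 0 - j2183 Ω
Step 3 — Parallel combination: 1/Z_total = 1/R + 1/L + 1/C; Z_total = 31.19 + j0.6165 Ω = 31.19∠1.1° Ω.
Step 4 — Source phasor: V = 16.8∠-114.0° V = -6.833 - j15.35 V.
Step 5 — Current: I = V / Z = -0.2287 - j0.4876 A = 0.5386∠-115.1° A.
Step 6 — Complex power: S = V·I* = 9.046 + j0.1788 VA.
Step 7 — Real power: P = Re(S) = 9.046 W.
Step 8 — Reactive power: Q = Im(S) = 0.1788 VAR.
Step 9 — Apparent power: |S| = 9.048 VA.
Step 10 — Power factor: PF = P/|S| = 0.9998 (lagging).

(a) P = 9.046 W  (b) Q = 0.1788 VAR  (c) S = 9.048 VA  (d) PF = 0.9998 (lagging)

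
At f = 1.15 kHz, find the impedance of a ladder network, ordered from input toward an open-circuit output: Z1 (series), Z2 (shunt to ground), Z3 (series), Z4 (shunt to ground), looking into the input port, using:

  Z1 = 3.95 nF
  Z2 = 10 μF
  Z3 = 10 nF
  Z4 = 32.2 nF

Step 1 — Angular frequency: ω = 2π·f = 2π·1150 = 7226 rad/s.
Step 2 — Component impedances:
  Z1: Z = 1/(jωC) = -j/(ω·C) = 0 - j3.504e+04 Ω
  Z2: Z = 1/(jωC) = -j/(ω·C) = 0 - j13.84 Ω
  Z3: Z = 1/(jωC) = -j/(ω·C) = 0 - j1.384e+04 Ω
  Z4: Z = 1/(jωC) = -j/(ω·C) = 0 - j4298 Ω
Step 3 — Ladder network (open output): work backward from the far end, alternating series and parallel combinations. Z_in = 0 - j3.505e+04 Ω = 3.505e+04∠-90.0° Ω.

Z = 0 - j3.505e+04 Ω = 3.505e+04∠-90.0° Ω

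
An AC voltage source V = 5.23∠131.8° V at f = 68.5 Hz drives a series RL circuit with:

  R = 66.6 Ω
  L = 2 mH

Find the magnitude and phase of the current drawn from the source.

Step 1 — Angular frequency: ω = 2π·f = 2π·68.5 = 430.4 rad/s.
Step 2 — Component impedances:
  R: Z = R = 66.6 Ω
  L: Z = jωL = j·430.4·0.002 = 0 + j0.8608 Ω
Step 3 — Series combination: Z_total = R + L = 66.6 + j0.8608 Ω = 66.61∠0.7° Ω.
Step 4 — Source phasor: V = 5.23∠131.8° V = -3.486 + j3.899 V.
Step 5 — Ohm's law: I = V / Z_total = (-3.486 + j3.899) / (66.6 + j0.8608) = -0.05158 + j0.05921 A.
Step 6 — Convert to polar: |I| = 0.07852 A, ∠I = 131.1°.

I = 0.07852∠131.1° A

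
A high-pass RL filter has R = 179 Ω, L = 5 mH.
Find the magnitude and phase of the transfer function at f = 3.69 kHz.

Step 1 — Angular frequency: ω = 2π·3690 = 2.318e+04 rad/s.
Step 2 — Transfer function: H(jω) = jωL/(R + jωL).
Step 3 — Numerator jωL = j·115.9; denominator R + jωL = 179 + j115.9.
Step 4 — H = 0.2955 + j0.4563.
Step 5 — Magnitude: |H| = 0.5436 (-5.3 dB); phase: φ = 57.1°.

|H| = 0.5436 (-5.3 dB), φ = 57.1°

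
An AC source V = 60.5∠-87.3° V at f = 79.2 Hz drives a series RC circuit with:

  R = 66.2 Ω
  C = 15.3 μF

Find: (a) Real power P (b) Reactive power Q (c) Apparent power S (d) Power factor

Step 1 — Angular frequency: ω = 2π·f = 2π·79.2 = 497.6 rad/s.
Step 2 — Component impedances:
  R: Z = R = 66.2 Ω
  C: Z = 1/(jωC) = -j/(ω·C) = 0 - j131.3 Ω
Step 3 — Series combination: Z_total = R + C = 66.2 - j131.3 Ω = 147.1∠-63.3° Ω.
Step 4 — Source phasor: V = 60.5∠-87.3° V = 2.85 - j60.43 V.
Step 5 — Current: I = V / Z = 0.3756 - j0.1676 A = 0.4113∠-24.0° A.
Step 6 — Complex power: S = V·I* = 11.2 - j22.22 VA.
Step 7 — Real power: P = Re(S) = 11.2 W.
Step 8 — Reactive power: Q = Im(S) = -22.22 VAR.
Step 9 — Apparent power: |S| = 24.89 VA.
Step 10 — Power factor: PF = P/|S| = 0.4501 (leading).

(a) P = 11.2 W  (b) Q = -22.22 VAR  (c) S = 24.89 VA  (d) PF = 0.4501 (leading)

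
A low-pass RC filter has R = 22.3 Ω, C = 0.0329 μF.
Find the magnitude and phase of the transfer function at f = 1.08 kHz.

Step 1 — Angular frequency: ω = 2π·1080 = 6786 rad/s.
Step 2 — Transfer function: H(jω) = 1/(1 + jωRC).
Step 3 — Denominator: 1 + jωRC = 1 + j·6786·22.3·3.29e-08 = 1 + j0.004979.
Step 4 — H = 1 - j0.004978.
Step 5 — Magnitude: |H| = 1 (-0.0 dB); phase: φ = -0.3°.

|H| = 1 (-0.0 dB), φ = -0.3°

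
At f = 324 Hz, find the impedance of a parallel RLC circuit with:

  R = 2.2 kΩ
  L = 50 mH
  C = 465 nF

Step 1 — Angular frequency: ω = 2π·f = 2π·324 = 2036 rad/s.
Step 2 — Component impedances:
  R: Z = R = 2200 Ω
  L: Z = jωL = j·2036·0.05 = 0 + j101.8 Ω
  C: Z = 1/(jωC) = -j/(ω·C) = 0 - j1056 Ω
Step 3 — Parallel combination: 1/Z_total = 1/R + 1/L + 1/C; Z_total = 5.752 + j112.3 Ω = 112.5∠87.1° Ω.

Z = 5.752 + j112.3 Ω = 112.5∠87.1° Ω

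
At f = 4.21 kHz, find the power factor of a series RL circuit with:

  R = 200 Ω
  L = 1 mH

Step 1 — Angular frequency: ω = 2π·f = 2π·4210 = 2.645e+04 rad/s.
Step 2 — Component impedances:
  R: Z = R = 200 Ω
  L: Z = jωL = j·2.645e+04·0.001 = 0 + j26.45 Ω
Step 3 — Series combination: Z_total = R + L = 200 + j26.45 Ω = 201.7∠7.5° Ω.
Step 4 — Power factor: PF = cos(φ) = Re(Z)/|Z| = 200/201.74 = 0.9914.
Step 5 — Type: Im(Z) = 26.45 ⇒ lagging (phase φ = 7.5°).

PF = 0.9914 (lagging, φ = 7.5°)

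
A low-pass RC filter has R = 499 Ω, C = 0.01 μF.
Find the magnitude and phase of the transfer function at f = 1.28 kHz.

Step 1 — Angular frequency: ω = 2π·1280 = 8042 rad/s.
Step 2 — Transfer function: H(jω) = 1/(1 + jωRC).
Step 3 — Denominator: 1 + jωRC = 1 + j·8042·499·1e-08 = 1 + j0.04013.
Step 4 — H = 0.9984 - j0.04007.
Step 5 — Magnitude: |H| = 0.9992 (-0.0 dB); phase: φ = -2.3°.

|H| = 0.9992 (-0.0 dB), φ = -2.3°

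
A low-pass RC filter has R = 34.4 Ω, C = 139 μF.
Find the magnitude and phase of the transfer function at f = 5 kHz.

Step 1 — Angular frequency: ω = 2π·5000 = 3.142e+04 rad/s.
Step 2 — Transfer function: H(jω) = 1/(1 + jωRC).
Step 3 — Denominator: 1 + jωRC = 1 + j·3.142e+04·34.4·0.000139 = 1 + j150.2.
Step 4 — H = 4.431e-05 - j0.006657.
Step 5 — Magnitude: |H| = 0.006657 (-43.5 dB); phase: φ = -89.6°.

|H| = 0.006657 (-43.5 dB), φ = -89.6°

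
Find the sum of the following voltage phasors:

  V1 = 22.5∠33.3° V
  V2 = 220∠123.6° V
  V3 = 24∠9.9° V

Step 1 — Convert each phasor to rectangular form:
  V1 = 22.5·(cos(33.3°) + j·sin(33.3°)) = 18.81 + j12.35 V
  V2 = 220·(cos(123.6°) + j·sin(123.6°)) = -121.7 + j183.2 V
  V3 = 24·(cos(9.9°) + j·sin(9.9°)) = 23.64 + j4.126 V
Step 2 — Sum components: V_total = -79.3 + j199.7 V.
Step 3 — Convert to polar: |V_total| = 214.9 V, ∠V_total = 111.7°.

V_total = 214.9∠111.7° V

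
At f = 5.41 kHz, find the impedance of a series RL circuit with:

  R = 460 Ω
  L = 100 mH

Step 1 — Angular frequency: ω = 2π·f = 2π·5410 = 3.399e+04 rad/s.
Step 2 — Component impedances:
  R: Z = R = 460 Ω
  L: Z = jωL = j·3.399e+04·0.1 = 0 + j3399 Ω
Step 3 — Series combination: Z_total = R + L = 460 + j3399 Ω = 3430∠82.3° Ω.

Z = 460 + j3399 Ω = 3430∠82.3° Ω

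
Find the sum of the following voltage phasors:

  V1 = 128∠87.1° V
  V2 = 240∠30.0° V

Step 1 — Convert each phasor to rectangular form:
  V1 = 128·(cos(87.1°) + j·sin(87.1°)) = 6.476 + j127.8 V
  V2 = 240·(cos(30.0°) + j·sin(30.0°)) = 207.8 + j120 V
Step 2 — Sum components: V_total = 214.3 + j247.8 V.
Step 3 — Convert to polar: |V_total| = 327.7 V, ∠V_total = 49.1°.

V_total = 327.7∠49.1° V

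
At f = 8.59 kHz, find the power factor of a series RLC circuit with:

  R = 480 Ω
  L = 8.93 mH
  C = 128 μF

Step 1 — Angular frequency: ω = 2π·f = 2π·8590 = 5.397e+04 rad/s.
Step 2 — Component impedances:
  R: Z = R = 480 Ω
  L: Z = jωL = j·5.397e+04·0.00893 = 0 + j482 Ω
  C: Z = 1/(jωC) = -j/(ω·C) = 0 - j0.1447 Ω
Step 3 — Series combination: Z_total = R + L + C = 480 + j481.8 Ω = 680.1∠45.1° Ω.
Step 4 — Power factor: PF = cos(φ) = Re(Z)/|Z| = 480/680.1 = 0.7058.
Step 5 — Type: Im(Z) = 481.8 ⇒ lagging (phase φ = 45.1°).

PF = 0.7058 (lagging, φ = 45.1°)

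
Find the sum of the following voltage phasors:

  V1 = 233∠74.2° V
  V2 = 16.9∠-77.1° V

Step 1 — Convert each phasor to rectangular form:
  V1 = 233·(cos(74.2°) + j·sin(74.2°)) = 63.44 + j224.2 V
  V2 = 16.9·(cos(-77.1°) + j·sin(-77.1°)) = 3.773 - j16.47 V
Step 2 — Sum components: V_total = 67.21 + j207.7 V.
Step 3 — Convert to polar: |V_total| = 218.3 V, ∠V_total = 72.1°.

V_total = 218.3∠72.1° V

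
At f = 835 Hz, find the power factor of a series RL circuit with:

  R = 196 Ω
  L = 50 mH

Step 1 — Angular frequency: ω = 2π·f = 2π·835 = 5246 rad/s.
Step 2 — Component impedances:
  R: Z = R = 196 Ω
  L: Z = jωL = j·5246·0.05 = 0 + j262.3 Ω
Step 3 — Series combination: Z_total = R + L = 196 + j262.3 Ω = 327.5∠53.2° Ω.
Step 4 — Power factor: PF = cos(φ) = Re(Z)/|Z| = 196/327.5 = 0.5985.
Step 5 — Type: Im(Z) = 262.3 ⇒ lagging (phase φ = 53.2°).

PF = 0.5985 (lagging, φ = 53.2°)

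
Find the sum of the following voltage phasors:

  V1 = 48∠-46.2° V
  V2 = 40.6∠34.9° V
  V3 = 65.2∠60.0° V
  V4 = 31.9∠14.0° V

Step 1 — Convert each phasor to rectangular form:
  V1 = 48·(cos(-46.2°) + j·sin(-46.2°)) = 33.22 - j34.64 V
  V2 = 40.6·(cos(34.9°) + j·sin(34.9°)) = 33.3 + j23.23 V
  V3 = 65.2·(cos(60.0°) + j·sin(60.0°)) = 32.6 + j56.46 V
  V4 = 31.9·(cos(14.0°) + j·sin(14.0°)) = 30.95 + j7.717 V
Step 2 — Sum components: V_total = 130.1 + j52.77 V.
Step 3 — Convert to polar: |V_total| = 140.4 V, ∠V_total = 22.1°.

V_total = 140.4∠22.1° V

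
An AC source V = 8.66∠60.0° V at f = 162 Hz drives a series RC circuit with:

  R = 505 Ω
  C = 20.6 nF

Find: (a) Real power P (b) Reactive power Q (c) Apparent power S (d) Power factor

Step 1 — Angular frequency: ω = 2π·f = 2π·162 = 1018 rad/s.
Step 2 — Component impedances:
  R: Z = R = 505 Ω
  C: Z = 1/(jωC) = -j/(ω·C) = 0 - j4.769e+04 Ω
Step 3 — Series combination: Z_total = R + C = 505 - j4.769e+04 Ω = 4.769e+04∠-89.4° Ω.
Step 4 — Source phasor: V = 8.66∠60.0° V = 4.33 + j7.5 V.
Step 5 — Current: I = V / Z = -0.0001563 + j9.245e-05 A = 0.0001816∠149.4° A.
Step 6 — Complex power: S = V·I* = 1.665e-05 - j0.001572 VA.
Step 7 — Real power: P = Re(S) = 1.665e-05 W.
Step 8 — Reactive power: Q = Im(S) = -0.001572 VAR.
Step 9 — Apparent power: |S| = 0.001572 VA.
Step 10 — Power factor: PF = P/|S| = 0.01059 (leading).

(a) P = 1.665e-05 W  (b) Q = -0.001572 VAR  (c) S = 0.001572 VA  (d) PF = 0.01059 (leading)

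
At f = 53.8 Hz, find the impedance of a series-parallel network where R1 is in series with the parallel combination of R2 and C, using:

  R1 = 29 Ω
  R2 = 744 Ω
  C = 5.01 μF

Step 1 — Angular frequency: ω = 2π·f = 2π·53.8 = 338 rad/s.
Step 2 — Component impedances:
  R1: Z = R = 29 Ω
  R2: Z = R = 744 Ω
  C: Z = 1/(jωC) = -j/(ω·C) = 0 - j590.5 Ω
Step 3 — Parallel branch: R2 || C = 1/(1/R2 + 1/C) = 287.5 - j362.3 Ω.
Step 4 — Series with R1: Z_total = R1 + (R2 || C) = 316.5 - j362.3 Ω = 481.1∠-48.9° Ω.

Z = 316.5 - j362.3 Ω = 481.1∠-48.9° Ω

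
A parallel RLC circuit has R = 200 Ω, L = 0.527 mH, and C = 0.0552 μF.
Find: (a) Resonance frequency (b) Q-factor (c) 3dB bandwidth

Step 1 — Resonance: ω₀ = 1/√(LC) = 1/√(0.000527·5.52e-08) = 1.854e+05 rad/s.
Step 2 — f₀ = ω₀/(2π) = 2.951e+04 Hz.
Step 3 — Parallel Q: Q = R/(ω₀L) = 200/(1.854e+05·0.000527) = 2.047.
Step 4 — Bandwidth: Δω = ω₀/Q = 9.058e+04 rad/s; BW = Δω/(2π) = 1.442e+04 Hz.

(a) f₀ = 2.951e+04 Hz  (b) Q = 2.047  (c) BW = 1.442e+04 Hz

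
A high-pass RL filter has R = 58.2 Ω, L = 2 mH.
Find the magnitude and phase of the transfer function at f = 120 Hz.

Step 1 — Angular frequency: ω = 2π·120 = 754 rad/s.
Step 2 — Transfer function: H(jω) = jωL/(R + jωL).
Step 3 — Numerator jωL = j·1.508; denominator R + jωL = 58.2 + j1.508.
Step 4 — H = 0.0006709 + j0.02589.
Step 5 — Magnitude: |H| = 0.0259 (-31.7 dB); phase: φ = 88.5°.

|H| = 0.0259 (-31.7 dB), φ = 88.5°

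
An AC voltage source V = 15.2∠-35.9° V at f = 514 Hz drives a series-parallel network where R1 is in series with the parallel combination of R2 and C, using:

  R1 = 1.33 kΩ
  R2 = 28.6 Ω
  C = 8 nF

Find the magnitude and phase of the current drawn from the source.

Step 1 — Angular frequency: ω = 2π·f = 2π·514 = 3230 rad/s.
Step 2 — Component impedances:
  R1: Z = R = 1330 Ω
  R2: Z = R = 28.6 Ω
  C: Z = 1/(jωC) = -j/(ω·C) = 0 - j3.87e+04 Ω
Step 3 — Parallel branch: R2 || C = 1/(1/R2 + 1/C) = 28.6 - j0.02113 Ω.
Step 4 — Series with R1: Z_total = R1 + (R2 || C) = 1359 - j0.02113 Ω = 1359∠-0.0° Ω.
Step 5 — Source phasor: V = 15.2∠-35.9° V = 12.31 - j8.913 V.
Step 6 — Ohm's law: I = V / Z_total = (12.31 - j8.913) / (1359 - j0.02113) = 0.009063 - j0.00656 A.
Step 7 — Convert to polar: |I| = 0.01119 A, ∠I = -35.9°.

I = 0.01119∠-35.9° A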